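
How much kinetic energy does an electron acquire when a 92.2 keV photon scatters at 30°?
2.1762 keV

By energy conservation: K_e = E_initial - E_final

First find the scattered photon energy:
Initial wavelength: λ = hc/E = 13.4473 pm
Compton shift: Δλ = λ_C(1 - cos(30°)) = 0.3251 pm
Final wavelength: λ' = 13.4473 + 0.3251 = 13.7724 pm
Final photon energy: E' = hc/λ' = 90.0238 keV

Electron kinetic energy:
K_e = E - E' = 92.2000 - 90.0238 = 2.1762 keV

(Intermediate values are shown rounded; full precision is carried through to the final answer.)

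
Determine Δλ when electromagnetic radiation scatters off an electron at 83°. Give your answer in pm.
2.1306 pm

Using the Compton scattering formula:
Δλ = λ_C(1 - cos θ)

where λ_C = h/(m_e·c) ≈ 2.4263 pm is the Compton wavelength of an electron.

For θ = 83°:
cos(83°) = 0.1219
1 - cos(83°) = 0.8781

Δλ = 2.4263 × 0.8781
Δλ = 2.1306 pm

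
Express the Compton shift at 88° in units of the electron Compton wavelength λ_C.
0.9651 λ_C

The Compton shift formula is:
Δλ = λ_C(1 - cos θ)

Dividing both sides by λ_C:
Δλ/λ_C = 1 - cos θ

For θ = 88°:
Δλ/λ_C = 1 - cos(88°)
Δλ/λ_C = 1 - 0.0349
Δλ/λ_C = 0.9651

This means the shift is 0.9651 × λ_C = 2.3416 pm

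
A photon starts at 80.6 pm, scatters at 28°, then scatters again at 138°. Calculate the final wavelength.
85.1134 pm

Apply Compton shift twice:

First scattering at θ₁ = 28°:
Δλ₁ = λ_C(1 - cos(28°))
Δλ₁ = 2.4263 × 0.1171
Δλ₁ = 0.2840 pm

After first scattering:
λ₁ = 80.6 + 0.2840 = 80.8840 pm

Second scattering at θ₂ = 138°:
Δλ₂ = λ_C(1 - cos(138°))
Δλ₂ = 2.4263 × 1.7431
Δλ₂ = 4.2294 pm

Final wavelength:
λ₂ = 80.8840 + 4.2294 = 85.1134 pm

Total shift: Δλ_total = 0.2840 + 4.2294 = 4.5134 pm

(Intermediate values are shown rounded; full precision is carried through to the final answer.)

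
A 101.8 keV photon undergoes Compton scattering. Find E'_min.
72.7956 keV (at θ = 180°)

The scattered photon has minimum energy when its wavelength is maximum, i.e., when the Compton shift Δλ = λ_C(1 − cos θ) is maximum. This occurs at θ = 180° (backscattering), giving Δλ_max = 2λ_C = 4.8526 pm.

Initial wavelength: λ₀ = hc/E₀ = 12.1792 pm
Maximum final wavelength: λ'_max = λ₀ + 2λ_C = 12.1792 + 4.8526 = 17.0318 pm
Minimum final energy: E'_min = hc/λ'_max = 72.7956 keV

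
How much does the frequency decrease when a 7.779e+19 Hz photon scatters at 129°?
3.939e+19 Hz (decrease)

Convert frequency to wavelength (c = 299792458 m/s):
λ₀ = c/f₀ = 299792458/7.779e+19 = 3.8538689e-12 m = 3.8539 pm

Calculate Compton shift:
Δλ = λ_C(1 - cos(129°)) = 3.9532 pm

Final wavelength:
λ' = λ₀ + Δλ = 3.8539 + 3.9532 = 7.8071 pm

Final frequency:
f' = c/λ' = 299792458/7.8071056e-12 = 3.8399949e+19 Hz

Frequency shift (decrease):
Δf = f₀ - f' = 7.779e+19 - 3.8399949e+19 = 3.939e+19 Hz

(Intermediate values are shown rounded; full precision is carried through to the final answer.)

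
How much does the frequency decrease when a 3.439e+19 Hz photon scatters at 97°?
8.183e+18 Hz (decrease)

Convert frequency to wavelength (c = 299792458 m/s):
λ₀ = c/f₀ = 299792458/3.439e+19 = 8.7174312e-12 m = 8.7174 pm

Calculate Compton shift:
Δλ = λ_C(1 - cos(97°)) = 2.7220 pm

Final wavelength:
λ' = λ₀ + Δλ = 8.7174 + 2.7220 = 11.4394 pm

Final frequency:
f' = c/λ' = 299792458/1.1439434e-11 = 2.6206930e+19 Hz

Frequency shift (decrease):
Δf = f₀ - f' = 3.439e+19 - 2.6206930e+19 = 8.183e+18 Hz

(Intermediate values are shown rounded; full precision is carried through to the final answer.)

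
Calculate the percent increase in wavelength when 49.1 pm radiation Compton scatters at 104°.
6.1370%

Calculate the Compton shift:
Δλ = λ_C(1 - cos(104°))
Δλ = 2.4263 × (1 - cos(104°))
Δλ = 2.4263 × 1.2419
Δλ = 3.0133 pm

Percentage change:
(Δλ/λ₀) × 100 = (3.0133/49.1) × 100
= 6.1370%

(Intermediate values are shown rounded; full precision is carried through to the final answer.)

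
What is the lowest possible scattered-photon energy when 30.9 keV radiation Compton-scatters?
27.5662 keV (at θ = 180°)

The scattered photon has minimum energy when its wavelength is maximum, i.e., when the Compton shift Δλ = λ_C(1 − cos θ) is maximum. This occurs at θ = 180° (backscattering), giving Δλ_max = 2λ_C = 4.8526 pm.

Initial wavelength: λ₀ = hc/E₀ = 40.1243 pm
Maximum final wavelength: λ'_max = λ₀ + 2λ_C = 40.1243 + 4.8526 = 44.9770 pm
Minimum final energy: E'_min = hc/λ'_max = 27.5662 keV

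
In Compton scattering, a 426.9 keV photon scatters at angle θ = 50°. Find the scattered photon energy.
328.7834 keV

First convert energy to wavelength:
λ = hc/E, with hc ≈ 1239.842 keV·pm (i.e. 1239.842 eV·nm)

For E = 426.9 keV = 426900 eV:
λ = 1239.842 keV·pm / 426.9 keV
λ = 2.9043 pm

Calculate the Compton shift:
Δλ = λ_C(1 - cos(50°)) = 2.4263 × 0.3572
Δλ = 0.8667 pm

Final wavelength:
λ' = 2.9043 + 0.8667 = 3.7710 pm

Final energy:
E' = hc/λ' = 1239.842 / 3.7710 = 328.7834 keV

(Intermediate values are shown rounded; full precision is carried through to the final answer.)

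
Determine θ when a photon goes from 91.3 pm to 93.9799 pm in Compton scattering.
96.00°

First find the wavelength shift:
Δλ = λ' - λ = 93.9799 - 91.3 = 2.6799 pm

Using Δλ = λ_C(1 - cos θ), with λ_C = h/(m_e·c) ≈ 2.42631024 pm:
cos θ = 1 - Δλ/λ_C
cos θ = 1 - 2.6799/2.42631024
cos θ = -0.104517

θ = arccos(-0.104517)
θ = 96.00°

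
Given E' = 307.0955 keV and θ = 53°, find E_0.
403.6999 keV

Convert final energy to wavelength (hc ≈ 1239.842 keV·pm):
λ' = hc/E' = 1239.842 / 307.0955 = 4.0373 pm

Calculate the Compton shift:
Δλ = λ_C(1 - cos(53°))
Δλ = 2.4263 × (1 - cos(53°))
Δλ = 0.9661 pm

Initial wavelength:
λ = λ' - Δλ = 4.0373 - 0.9661 = 3.0712 pm

Initial energy:
E = hc/λ = 1239.842 / 3.0712 = 403.6999 keV

(Intermediate values are shown rounded; full precision is carried through to the final answer.)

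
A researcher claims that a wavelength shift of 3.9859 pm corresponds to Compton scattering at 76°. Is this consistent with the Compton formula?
No, inconsistent

Calculate the expected shift for θ = 76°:

Δλ_expected = λ_C(1 - cos(76°))
Δλ_expected = 2.4263 × (1 - cos(76°))
Δλ_expected = 2.4263 × 0.7581
Δλ_expected = 1.8393 pm

Given shift: 3.9859 pm
Expected shift: 1.8393 pm
Difference: 2.1466 pm

The values do not match. The given shift corresponds to θ ≈ 130.0°, not 76°.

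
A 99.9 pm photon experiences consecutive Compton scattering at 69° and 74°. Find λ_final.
103.2143 pm

Apply Compton shift twice:

First scattering at θ₁ = 69°:
Δλ₁ = λ_C(1 - cos(69°))
Δλ₁ = 2.4263 × 0.6416
Δλ₁ = 1.5568 pm

After first scattering:
λ₁ = 99.9 + 1.5568 = 101.4568 pm

Second scattering at θ₂ = 74°:
Δλ₂ = λ_C(1 - cos(74°))
Δλ₂ = 2.4263 × 0.7244
Δλ₂ = 1.7575 pm

Final wavelength:
λ₂ = 101.4568 + 1.7575 = 103.2143 pm

Total shift: Δλ_total = 1.5568 + 1.7575 = 3.3143 pm

(Intermediate values are shown rounded; full precision is carried through to the final answer.)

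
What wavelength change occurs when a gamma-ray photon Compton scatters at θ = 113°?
3.3743 pm

Using the Compton scattering formula:
Δλ = λ_C(1 - cos θ)

where λ_C = h/(m_e·c) ≈ 2.4263 pm is the Compton wavelength of an electron.

For θ = 113°:
cos(113°) = -0.3907
1 - cos(113°) = 1.3907

Δλ = 2.4263 × 1.3907
Δλ = 3.3743 pm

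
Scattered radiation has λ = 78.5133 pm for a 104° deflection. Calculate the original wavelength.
75.5000 pm

From λ' = λ + Δλ, we have λ = λ' - Δλ

First calculate the Compton shift:
Δλ = λ_C(1 - cos θ)
Δλ = 2.4263 × (1 - cos(104°))
Δλ = 2.4263 × 1.2419
Δλ = 3.0133 pm

Initial wavelength:
λ = λ' - Δλ
λ = 78.5133 - 3.0133
λ = 75.5000 pm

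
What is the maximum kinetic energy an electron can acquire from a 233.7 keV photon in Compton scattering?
111.6430 keV

Maximum energy transfer occurs at θ = 180° (backscattering).

Initial photon: E₀ = 233.7 keV → λ₀ = 5.3053 pm

Maximum Compton shift (at 180°):
Δλ_max = 2λ_C = 2 × 2.4263 = 4.8526 pm

Final wavelength:
λ' = 5.3053 + 4.8526 = 10.1579 pm

Minimum photon energy (maximum energy to electron):
E'_min = hc/λ' = 122.0570 keV

Maximum electron kinetic energy:
K_max = E₀ - E'_min = 233.7000 - 122.0570 = 111.6430 keV

(Intermediate values are shown rounded; full precision is carried through to the final answer.)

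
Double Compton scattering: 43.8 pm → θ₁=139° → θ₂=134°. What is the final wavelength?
52.1692 pm

Apply Compton shift twice:

First scattering at θ₁ = 139°:
Δλ₁ = λ_C(1 - cos(139°))
Δλ₁ = 2.4263 × 1.7547
Δλ₁ = 4.2575 pm

After first scattering:
λ₁ = 43.8 + 4.2575 = 48.0575 pm

Second scattering at θ₂ = 134°:
Δλ₂ = λ_C(1 - cos(134°))
Δλ₂ = 2.4263 × 1.6947
Δλ₂ = 4.1118 pm

Final wavelength:
λ₂ = 48.0575 + 4.1118 = 52.1692 pm

Total shift: Δλ_total = 4.2575 + 4.1118 = 8.3692 pm

(Intermediate values are shown rounded; full precision is carried through to the final answer.)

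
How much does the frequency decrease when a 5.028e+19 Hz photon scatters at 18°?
9.819e+17 Hz (decrease)

Convert frequency to wavelength (c = 299792458 m/s):
λ₀ = c/f₀ = 299792458/5.028e+19 = 5.9624594e-12 m = 5.9625 pm

Calculate Compton shift:
Δλ = λ_C(1 - cos(18°)) = 0.1188 pm

Final wavelength:
λ' = λ₀ + Δλ = 5.9625 + 0.1188 = 6.0812 pm

Final frequency:
f' = c/λ' = 299792458/6.0812115e-12 = 4.9298147e+19 Hz

Frequency shift (decrease):
Δf = f₀ - f' = 5.028e+19 - 4.9298147e+19 = 9.819e+17 Hz

(Intermediate values are shown rounded; full precision is carried through to the final answer.)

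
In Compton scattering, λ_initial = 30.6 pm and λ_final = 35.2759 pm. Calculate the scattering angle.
158.00°

First find the wavelength shift:
Δλ = λ' - λ = 35.2759 - 30.6 = 4.6759 pm

Using Δλ = λ_C(1 - cos θ), with λ_C = h/(m_e·c) ≈ 2.42631024 pm:
cos θ = 1 - Δλ/λ_C
cos θ = 1 - 4.6759/2.42631024
cos θ = -0.927165

θ = arccos(-0.927165)
θ = 158.00°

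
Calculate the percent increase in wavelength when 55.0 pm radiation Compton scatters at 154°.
8.3765%

Calculate the Compton shift:
Δλ = λ_C(1 - cos(154°))
Δλ = 2.4263 × (1 - cos(154°))
Δλ = 2.4263 × 1.8988
Δλ = 4.6071 pm

Percentage change:
(Δλ/λ₀) × 100 = (4.6071/55.0) × 100
= 8.3765%

(Intermediate values are shown rounded; full precision is carried through to the final answer.)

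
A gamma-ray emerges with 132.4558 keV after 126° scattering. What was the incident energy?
225.1000 keV

Convert final energy to wavelength (hc ≈ 1239.842 keV·pm):
λ' = hc/E' = 1239.842 / 132.4558 = 9.3604 pm

Calculate the Compton shift:
Δλ = λ_C(1 - cos(126°))
Δλ = 2.4263 × (1 - cos(126°))
Δλ = 3.8525 pm

Initial wavelength:
λ = λ' - Δλ = 9.3604 - 3.8525 = 5.5080 pm

Initial energy:
E = hc/λ = 1239.842 / 5.5080 = 225.1000 keV

(Intermediate values are shown rounded; full precision is carried through to the final answer.)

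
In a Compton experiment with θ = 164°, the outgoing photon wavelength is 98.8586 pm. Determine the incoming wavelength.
94.1000 pm

From λ' = λ + Δλ, we have λ = λ' - Δλ

First calculate the Compton shift:
Δλ = λ_C(1 - cos θ)
Δλ = 2.4263 × (1 - cos(164°))
Δλ = 2.4263 × 1.9613
Δλ = 4.7586 pm

Initial wavelength:
λ = λ' - Δλ
λ = 98.8586 - 4.7586
λ = 94.1000 pm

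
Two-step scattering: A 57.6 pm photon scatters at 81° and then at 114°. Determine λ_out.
63.0599 pm

Apply Compton shift twice:

First scattering at θ₁ = 81°:
Δλ₁ = λ_C(1 - cos(81°))
Δλ₁ = 2.4263 × 0.8436
Δλ₁ = 2.0468 pm

After first scattering:
λ₁ = 57.6 + 2.0468 = 59.6468 pm

Second scattering at θ₂ = 114°:
Δλ₂ = λ_C(1 - cos(114°))
Δλ₂ = 2.4263 × 1.4067
Δλ₂ = 3.4132 pm

Final wavelength:
λ₂ = 59.6468 + 3.4132 = 63.0599 pm

Total shift: Δλ_total = 2.0468 + 3.4132 = 5.4599 pm

(Intermediate values are shown rounded; full precision is carried through to the final answer.)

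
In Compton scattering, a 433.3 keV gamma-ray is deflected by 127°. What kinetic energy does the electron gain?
249.5624 keV

By energy conservation: K_e = E_initial - E_final

First find the scattered photon energy:
Initial wavelength: λ = hc/E = 2.8614 pm
Compton shift: Δλ = λ_C(1 - cos(127°)) = 3.8865 pm
Final wavelength: λ' = 2.8614 + 3.8865 = 6.7479 pm
Final photon energy: E' = hc/λ' = 183.7376 keV

Electron kinetic energy:
K_e = E - E' = 433.3000 - 183.7376 = 249.5624 keV

(Intermediate values are shown rounded; full precision is carried through to the final answer.)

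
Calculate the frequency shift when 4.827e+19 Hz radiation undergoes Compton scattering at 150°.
2.035e+19 Hz (decrease)

Convert frequency to wavelength (c = 299792458 m/s):
λ₀ = c/f₀ = 299792458/4.827e+19 = 6.2107408e-12 m = 6.2107 pm

Calculate Compton shift:
Δλ = λ_C(1 - cos(150°)) = 4.5276 pm

Final wavelength:
λ' = λ₀ + Δλ = 6.2107 + 4.5276 = 10.7383 pm

Final frequency:
f' = c/λ' = 299792458/1.0738297e-11 = 2.7918063e+19 Hz

Frequency shift (decrease):
Δf = f₀ - f' = 4.827e+19 - 2.7918063e+19 = 2.035e+19 Hz

(Intermediate values are shown rounded; full precision is carried through to the final answer.)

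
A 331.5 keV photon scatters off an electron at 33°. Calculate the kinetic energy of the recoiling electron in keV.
31.4074 keV

By energy conservation: K_e = E_initial - E_final

First find the scattered photon energy:
Initial wavelength: λ = hc/E = 3.7401 pm
Compton shift: Δλ = λ_C(1 - cos(33°)) = 0.3914 pm
Final wavelength: λ' = 3.7401 + 0.3914 = 4.1315 pm
Final photon energy: E' = hc/λ' = 300.0926 keV

Electron kinetic energy:
K_e = E - E' = 331.5000 - 300.0926 = 31.4074 keV

(Intermediate values are shown rounded; full precision is carried through to the final answer.)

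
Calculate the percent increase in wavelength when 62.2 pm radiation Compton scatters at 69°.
2.5029%

Calculate the Compton shift:
Δλ = λ_C(1 - cos(69°))
Δλ = 2.4263 × (1 - cos(69°))
Δλ = 2.4263 × 0.6416
Δλ = 1.5568 pm

Percentage change:
(Δλ/λ₀) × 100 = (1.5568/62.2) × 100
= 2.5029%

(Intermediate values are shown rounded; full precision is carried through to the final answer.)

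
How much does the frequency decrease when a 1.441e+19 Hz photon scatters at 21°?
1.108e+17 Hz (decrease)

Convert frequency to wavelength (c = 299792458 m/s):
λ₀ = c/f₀ = 299792458/1.441e+19 = 2.0804473e-11 m = 20.8045 pm

Calculate Compton shift:
Δλ = λ_C(1 - cos(21°)) = 0.1612 pm

Final wavelength:
λ' = λ₀ + Δλ = 20.8045 + 0.1612 = 20.9656 pm

Final frequency:
f' = c/λ' = 299792458/2.0965628e-11 = 1.4299236e+19 Hz

Frequency shift (decrease):
Δf = f₀ - f' = 1.441e+19 - 1.4299236e+19 = 1.108e+17 Hz

(Intermediate values are shown rounded; full precision is carried through to the final answer.)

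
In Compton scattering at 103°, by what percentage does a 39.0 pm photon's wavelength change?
7.6208%

Calculate the Compton shift:
Δλ = λ_C(1 - cos(103°))
Δλ = 2.4263 × (1 - cos(103°))
Δλ = 2.4263 × 1.2250
Δλ = 2.9721 pm

Percentage change:
(Δλ/λ₀) × 100 = (2.9721/39.0) × 100
= 7.6208%

(Intermediate values are shown rounded; full precision is carried through to the final answer.)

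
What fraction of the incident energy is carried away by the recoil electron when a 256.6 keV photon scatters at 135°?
0.4616 (or 46.16%)

Calculate initial and final photon energies:

Initial: E₀ = 256.6 keV → λ₀ = 4.8318 pm
Compton shift: Δλ = 4.1420 pm
Final wavelength: λ' = 8.9738 pm
Final energy: E' = 138.1628 keV

Fractional energy loss:
(E₀ - E')/E₀ = (256.6000 - 138.1628)/256.6000
= 118.4372/256.6000
= 0.4616
= 46.16%

(Intermediate values are shown rounded; full precision is carried through to the final answer.)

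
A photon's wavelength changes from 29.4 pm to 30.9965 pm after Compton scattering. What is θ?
70.00°

First find the wavelength shift:
Δλ = λ' - λ = 30.9965 - 29.4 = 1.5965 pm

Using Δλ = λ_C(1 - cos θ), with λ_C = h/(m_e·c) ≈ 2.42631024 pm:
cos θ = 1 - Δλ/λ_C
cos θ = 1 - 1.5965/2.42631024
cos θ = 0.342005

θ = arccos(0.342005)
θ = 70.00°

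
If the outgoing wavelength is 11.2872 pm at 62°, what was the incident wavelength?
10.0000 pm

From λ' = λ + Δλ, we have λ = λ' - Δλ

First calculate the Compton shift:
Δλ = λ_C(1 - cos θ)
Δλ = 2.4263 × (1 - cos(62°))
Δλ = 2.4263 × 0.5305
Δλ = 1.2872 pm

Initial wavelength:
λ = λ' - Δλ
λ = 11.2872 - 1.2872
λ = 10.0000 pm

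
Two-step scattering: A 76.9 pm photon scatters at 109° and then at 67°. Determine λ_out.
81.5945 pm

Apply Compton shift twice:

First scattering at θ₁ = 109°:
Δλ₁ = λ_C(1 - cos(109°))
Δλ₁ = 2.4263 × 1.3256
Δλ₁ = 3.2162 pm

After first scattering:
λ₁ = 76.9 + 3.2162 = 80.1162 pm

Second scattering at θ₂ = 67°:
Δλ₂ = λ_C(1 - cos(67°))
Δλ₂ = 2.4263 × 0.6093
Δλ₂ = 1.4783 pm

Final wavelength:
λ₂ = 80.1162 + 1.4783 = 81.5945 pm

Total shift: Δλ_total = 3.2162 + 1.4783 = 4.6945 pm

(Intermediate values are shown rounded; full precision is carried through to the final answer.)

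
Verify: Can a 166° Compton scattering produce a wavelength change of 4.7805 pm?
Yes, consistent

Calculate the expected shift for θ = 166°:

Δλ_expected = λ_C(1 - cos(166°))
Δλ_expected = 2.4263 × (1 - cos(166°))
Δλ_expected = 2.4263 × 1.9703
Δλ_expected = 4.7805 pm

Given shift: 4.7805 pm
Expected shift: 4.7805 pm
Difference: 0.0000 pm

The values match. This is consistent with Compton scattering at the stated angle.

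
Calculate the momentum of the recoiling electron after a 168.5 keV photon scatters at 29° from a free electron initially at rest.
4.4334e-23 kg·m/s

The electron is initially at rest, so by conservation of momentum:
p⃗_e = p⃗₀ − p⃗'  (incident photon momentum minus scattered photon momentum)

Photon momentum magnitudes (p = h/λ = E/c):
λ₀ = hc/E₀ = 7.3581 pm → p₀ = h/λ₀ = 9.0051e-23 kg·m/s
Δλ = λ_C(1 − cos 29°) = 0.3042 pm
λ' = 7.6623 pm → p' = h/λ' = 8.6476e-23 kg·m/s

The scattered photon makes angle θ = 29° with the incident direction, so by the law of cosines:
|p⃗_e|² = p₀² + p'² − 2p₀p'cos θ
|p⃗_e|² = (9.0051e-23)² + (8.6476e-23)² − 2·9.0051e-23·8.6476e-23·cos(29°)
|p⃗_e| = 4.4334e-23 kg·m/s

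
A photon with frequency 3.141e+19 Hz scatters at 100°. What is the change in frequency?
7.218e+18 Hz (decrease)

Convert frequency to wavelength (c = 299792458 m/s):
λ₀ = c/f₀ = 299792458/3.141e+19 = 9.5444909e-12 m = 9.5445 pm

Calculate Compton shift:
Δλ = λ_C(1 - cos(100°)) = 2.8476 pm

Final wavelength:
λ' = λ₀ + Δλ = 9.5445 + 2.8476 = 12.3921 pm

Final frequency:
f' = c/λ' = 299792458/1.2392125e-11 = 2.4192174e+19 Hz

Frequency shift (decrease):
Δf = f₀ - f' = 3.141e+19 - 2.4192174e+19 = 7.218e+18 Hz

(Intermediate values are shown rounded; full precision is carried through to the final answer.)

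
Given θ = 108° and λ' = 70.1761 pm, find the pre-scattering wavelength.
67.0000 pm

From λ' = λ + Δλ, we have λ = λ' - Δλ

First calculate the Compton shift:
Δλ = λ_C(1 - cos θ)
Δλ = 2.4263 × (1 - cos(108°))
Δλ = 2.4263 × 1.3090
Δλ = 3.1761 pm

Initial wavelength:
λ = λ' - Δλ
λ = 70.1761 - 3.1761
λ = 67.0000 pm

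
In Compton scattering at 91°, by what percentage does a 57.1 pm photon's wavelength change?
4.3234%

Calculate the Compton shift:
Δλ = λ_C(1 - cos(91°))
Δλ = 2.4263 × (1 - cos(91°))
Δλ = 2.4263 × 1.0175
Δλ = 2.4687 pm

Percentage change:
(Δλ/λ₀) × 100 = (2.4687/57.1) × 100
= 4.3234%

(Intermediate values are shown rounded; full precision is carried through to the final answer.)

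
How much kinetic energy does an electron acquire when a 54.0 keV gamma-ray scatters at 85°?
4.7508 keV

By energy conservation: K_e = E_initial - E_final

First find the scattered photon energy:
Initial wavelength: λ = hc/E = 22.9600 pm
Compton shift: Δλ = λ_C(1 - cos(85°)) = 2.2148 pm
Final wavelength: λ' = 22.9600 + 2.2148 = 25.1749 pm
Final photon energy: E' = hc/λ' = 49.2492 keV

Electron kinetic energy:
K_e = E - E' = 54.0000 - 49.2492 = 4.7508 keV

(Intermediate values are shown rounded; full precision is carried through to the final answer.)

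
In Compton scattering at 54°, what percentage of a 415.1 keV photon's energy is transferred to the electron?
0.2509 (or 25.09%)

Calculate initial and final photon energies:

Initial: E₀ = 415.1 keV → λ₀ = 2.9869 pm
Compton shift: Δλ = 1.0002 pm
Final wavelength: λ' = 3.9870 pm
Final energy: E' = 310.9702 keV

Fractional energy loss:
(E₀ - E')/E₀ = (415.1000 - 310.9702)/415.1000
= 104.1298/415.1000
= 0.2509
= 25.09%

(Intermediate values are shown rounded; full precision is carried through to the final answer.)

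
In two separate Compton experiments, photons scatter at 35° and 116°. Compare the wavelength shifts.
116° produces the larger shift by a factor of 7.953

Calculate both shifts using Δλ = λ_C(1 - cos θ):

For θ₁ = 35°:
Δλ₁ = 2.4263 × (1 - cos(35°))
Δλ₁ = 2.4263 × 0.1808
Δλ₁ = 0.4388 pm

For θ₂ = 116°:
Δλ₂ = 2.4263 × (1 - cos(116°))
Δλ₂ = 2.4263 × 1.4384
Δλ₂ = 3.4899 pm

The 116° angle produces the larger shift.
Ratio: 3.4899/0.4388 = 7.953

(Intermediate values are shown rounded; full precision is carried through to the final answer.)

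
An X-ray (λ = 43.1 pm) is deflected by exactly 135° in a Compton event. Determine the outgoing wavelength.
47.2420 pm

Using the Compton formula: λ' = λ + λ_C(1 − cos θ)

For θ = 135°, cos θ = -√2/2 (exact) ≈ -0.7071, so:
1 − cos 135° = 1 − (-√2/2) ≈ 1.7071

Δλ = λ_C × 1.7071 = 2.4263 × 1.7071 = 4.1420 pm

λ' = 43.1 + 4.1420 = 47.2420 pm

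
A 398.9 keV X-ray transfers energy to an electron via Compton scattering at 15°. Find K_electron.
10.3355 keV

By energy conservation: K_e = E_initial - E_final

First find the scattered photon energy:
Initial wavelength: λ = hc/E = 3.1082 pm
Compton shift: Δλ = λ_C(1 - cos(15°)) = 0.0827 pm
Final wavelength: λ' = 3.1082 + 0.0827 = 3.1908 pm
Final photon energy: E' = hc/λ' = 388.5645 keV

Electron kinetic energy:
K_e = E - E' = 398.9000 - 388.5645 = 10.3355 keV

(Intermediate values are shown rounded; full precision is carried through to the final answer.)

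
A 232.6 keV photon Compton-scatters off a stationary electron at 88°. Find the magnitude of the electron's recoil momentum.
1.4887e-22 kg·m/s

The electron is initially at rest, so by conservation of momentum:
p⃗_e = p⃗₀ − p⃗'  (incident photon momentum minus scattered photon momentum)

Photon momentum magnitudes (p = h/λ = E/c):
λ₀ = hc/E₀ = 5.3304 pm → p₀ = h/λ₀ = 1.2431e-22 kg·m/s
Δλ = λ_C(1 − cos 88°) = 2.3416 pm
λ' = 7.6720 pm → p' = h/λ' = 8.6367e-23 kg·m/s

The scattered photon makes angle θ = 88° with the incident direction, so by the law of cosines:
|p⃗_e|² = p₀² + p'² − 2p₀p'cos θ
|p⃗_e|² = (1.2431e-22)² + (8.6367e-23)² − 2·1.2431e-22·8.6367e-23·cos(88°)
|p⃗_e| = 1.4887e-22 kg·m/s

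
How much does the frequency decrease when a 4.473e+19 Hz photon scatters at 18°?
7.787e+17 Hz (decrease)

Convert frequency to wavelength (c = 299792458 m/s):
λ₀ = c/f₀ = 299792458/4.473e+19 = 6.7022682e-12 m = 6.7023 pm

Calculate Compton shift:
Δλ = λ_C(1 - cos(18°)) = 0.1188 pm

Final wavelength:
λ' = λ₀ + Δλ = 6.7023 + 0.1188 = 6.8210 pm

Final frequency:
f' = c/λ' = 299792458/6.8210203e-12 = 4.3951263e+19 Hz

Frequency shift (decrease):
Δf = f₀ - f' = 4.473e+19 - 4.3951263e+19 = 7.787e+17 Hz

(Intermediate values are shown rounded; full precision is carried through to the final answer.)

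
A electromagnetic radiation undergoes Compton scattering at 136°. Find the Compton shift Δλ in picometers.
4.1717 pm

Using the Compton scattering formula:
Δλ = λ_C(1 - cos θ)

where λ_C = h/(m_e·c) ≈ 2.4263 pm is the Compton wavelength of an electron.

For θ = 136°:
cos(136°) = -0.7193
1 - cos(136°) = 1.7193

Δλ = 2.4263 × 1.7193
Δλ = 4.1717 pm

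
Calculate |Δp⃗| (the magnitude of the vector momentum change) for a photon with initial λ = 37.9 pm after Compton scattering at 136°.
3.0820e-23 kg·m/s

Photon momentum magnitude is p = h/λ.

Initial momentum:
p₀ = h/λ = 6.6261e-34/3.7900e-11 = 1.7483e-23 kg·m/s

After scattering:
λ' = λ + Δλ = 37.9 + 4.1717 = 42.0717 pm
p' = h/λ' = 6.6261e-34/4.2072e-11 = 1.5749e-23 kg·m/s

Momentum is a vector; the scattered photon's direction makes angle θ = 136° with the incident direction. The magnitude of the vector change Δp⃗ = p⃗₀ − p⃗' is found from the law of cosines:
|Δp⃗|² = p₀² + p'² − 2p₀p'cos θ
|Δp⃗|² = (1.7483e-23)² + (1.5749e-23)² − 2·1.7483e-23·1.5749e-23·cos(136°)
|Δp⃗| = 3.0820e-23 kg·m/s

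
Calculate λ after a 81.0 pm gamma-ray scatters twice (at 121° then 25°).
84.9033 pm

Apply Compton shift twice:

First scattering at θ₁ = 121°:
Δλ₁ = λ_C(1 - cos(121°))
Δλ₁ = 2.4263 × 1.5150
Δλ₁ = 3.6760 pm

After first scattering:
λ₁ = 81.0 + 3.6760 = 84.6760 pm

Second scattering at θ₂ = 25°:
Δλ₂ = λ_C(1 - cos(25°))
Δλ₂ = 2.4263 × 0.0937
Δλ₂ = 0.2273 pm

Final wavelength:
λ₂ = 84.6760 + 0.2273 = 84.9033 pm

Total shift: Δλ_total = 3.6760 + 0.2273 = 3.9033 pm

(Intermediate values are shown rounded; full precision is carried through to the final answer.)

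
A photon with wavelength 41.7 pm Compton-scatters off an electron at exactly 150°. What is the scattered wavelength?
46.2276 pm

Using the Compton formula: λ' = λ + λ_C(1 − cos θ)

For θ = 150°, cos θ = -√3/2 (exact) ≈ -0.8660, so:
1 − cos 150° = 1 − (-√3/2) ≈ 1.8660

Δλ = λ_C × 1.8660 = 2.4263 × 1.8660 = 4.5276 pm

λ' = 41.7 + 4.5276 = 46.2276 pm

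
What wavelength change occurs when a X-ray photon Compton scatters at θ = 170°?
4.8158 pm

Using the Compton scattering formula:
Δλ = λ_C(1 - cos θ)

where λ_C = h/(m_e·c) ≈ 2.4263 pm is the Compton wavelength of an electron.

For θ = 170°:
cos(170°) = -0.9848
1 - cos(170°) = 1.9848

Δλ = 2.4263 × 1.9848
Δλ = 4.8158 pm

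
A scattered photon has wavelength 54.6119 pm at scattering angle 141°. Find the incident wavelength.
50.3000 pm

From λ' = λ + Δλ, we have λ = λ' - Δλ

First calculate the Compton shift:
Δλ = λ_C(1 - cos θ)
Δλ = 2.4263 × (1 - cos(141°))
Δλ = 2.4263 × 1.7771
Δλ = 4.3119 pm

Initial wavelength:
λ = λ' - Δλ
λ = 54.6119 - 4.3119
λ = 50.3000 pm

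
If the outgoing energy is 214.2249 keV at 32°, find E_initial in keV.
228.8000 keV

Convert final energy to wavelength (hc ≈ 1239.842 keV·pm):
λ' = hc/E' = 1239.842 / 214.2249 = 5.7876 pm

Calculate the Compton shift:
Δλ = λ_C(1 - cos(32°))
Δλ = 2.4263 × (1 - cos(32°))
Δλ = 0.3687 pm

Initial wavelength:
λ = λ' - Δλ = 5.7876 - 0.3687 = 5.4189 pm

Initial energy:
E = hc/λ = 1239.842 / 5.4189 = 228.8000 keV

(Intermediate values are shown rounded; full precision is carried through to the final answer.)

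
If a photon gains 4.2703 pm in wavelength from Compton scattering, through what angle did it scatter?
139.46°

From the Compton formula Δλ = λ_C(1 - cos θ), we can solve for θ:

cos θ = 1 - Δλ/λ_C

Given:
- Δλ = 4.2703 pm
- λ_C = h/(m_e·c) ≈ 2.42631024 pm

cos θ = 1 - 4.2703/2.42631024
cos θ = 1 - 1.759998
cos θ = -0.759998

θ = arccos(-0.759998)
θ = 139.46°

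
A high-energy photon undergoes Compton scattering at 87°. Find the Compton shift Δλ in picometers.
2.2993 pm

Using the Compton scattering formula:
Δλ = λ_C(1 - cos θ)

where λ_C = h/(m_e·c) ≈ 2.4263 pm is the Compton wavelength of an electron.

For θ = 87°:
cos(87°) = 0.0523
1 - cos(87°) = 0.9477

Δλ = 2.4263 × 0.9477
Δλ = 2.2993 pm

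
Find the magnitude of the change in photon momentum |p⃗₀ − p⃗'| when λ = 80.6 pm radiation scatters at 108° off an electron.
1.3051e-23 kg·m/s

Photon momentum magnitude is p = h/λ.

Initial momentum:
p₀ = h/λ = 6.6261e-34/8.0600e-11 = 8.2209e-24 kg·m/s

After scattering:
λ' = λ + Δλ = 80.6 + 3.1761 = 83.7761 pm
p' = h/λ' = 6.6261e-34/8.3776e-11 = 7.9093e-24 kg·m/s

Momentum is a vector; the scattered photon's direction makes angle θ = 108° with the incident direction. The magnitude of the vector change Δp⃗ = p⃗₀ − p⃗' is found from the law of cosines:
|Δp⃗|² = p₀² + p'² − 2p₀p'cos θ
|Δp⃗|² = (8.2209e-24)² + (7.9093e-24)² − 2·8.2209e-24·7.9093e-24·cos(108°)
|Δp⃗| = 1.3051e-23 kg·m/s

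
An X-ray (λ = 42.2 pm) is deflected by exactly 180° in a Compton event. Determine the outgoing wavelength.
47.0526 pm

Using the Compton formula: λ' = λ + λ_C(1 − cos θ)

For θ = 180°, cos θ = -1 (exact) = -1.0000, so:
1 − cos 180° = 1 − (-1) = 2.0000

Δλ = λ_C × 2.0000 = 2.4263 × 2.0000 = 4.8526 pm

λ' = 42.2 + 4.8526 = 47.0526 pm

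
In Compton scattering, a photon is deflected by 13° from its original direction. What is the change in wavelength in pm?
0.0622 pm

Using the Compton scattering formula:
Δλ = λ_C(1 - cos θ)

where λ_C = h/(m_e·c) ≈ 2.4263 pm is the Compton wavelength of an electron.

For θ = 13°:
cos(13°) = 0.9744
1 - cos(13°) = 0.0256

Δλ = 2.4263 × 0.0256
Δλ = 0.0622 pm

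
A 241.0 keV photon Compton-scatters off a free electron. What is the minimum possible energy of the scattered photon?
124.0190 keV (at θ = 180°)

The scattered photon has minimum energy when its wavelength is maximum, i.e., when the Compton shift Δλ = λ_C(1 − cos θ) is maximum. This occurs at θ = 180° (backscattering), giving Δλ_max = 2λ_C = 4.8526 pm.

Initial wavelength: λ₀ = hc/E₀ = 5.1446 pm
Maximum final wavelength: λ'_max = λ₀ + 2λ_C = 5.1446 + 4.8526 = 9.9972 pm
Minimum final energy: E'_min = hc/λ'_max = 124.0190 keV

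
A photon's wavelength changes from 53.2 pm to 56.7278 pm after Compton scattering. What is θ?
117.00°

First find the wavelength shift:
Δλ = λ' - λ = 56.7278 - 53.2 = 3.5278 pm

Using Δλ = λ_C(1 - cos θ), with λ_C = h/(m_e·c) ≈ 2.42631024 pm:
cos θ = 1 - Δλ/λ_C
cos θ = 1 - 3.5278/2.42631024
cos θ = -0.453977

θ = arccos(-0.453977)
θ = 117.00°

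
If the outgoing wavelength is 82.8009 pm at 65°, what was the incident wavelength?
81.4000 pm

From λ' = λ + Δλ, we have λ = λ' - Δλ

First calculate the Compton shift:
Δλ = λ_C(1 - cos θ)
Δλ = 2.4263 × (1 - cos(65°))
Δλ = 2.4263 × 0.5774
Δλ = 1.4009 pm

Initial wavelength:
λ = λ' - Δλ
λ = 82.8009 - 1.4009
λ = 81.4000 pm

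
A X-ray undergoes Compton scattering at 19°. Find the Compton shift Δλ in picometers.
0.1322 pm

Using the Compton scattering formula:
Δλ = λ_C(1 - cos θ)

where λ_C = h/(m_e·c) ≈ 2.4263 pm is the Compton wavelength of an electron.

For θ = 19°:
cos(19°) = 0.9455
1 - cos(19°) = 0.0545

Δλ = 2.4263 × 0.0545
Δλ = 0.1322 pm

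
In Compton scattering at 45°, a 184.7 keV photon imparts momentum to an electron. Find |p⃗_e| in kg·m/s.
7.2460e-23 kg·m/s

The electron is initially at rest, so by conservation of momentum:
p⃗_e = p⃗₀ − p⃗'  (incident photon momentum minus scattered photon momentum)

Photon momentum magnitudes (p = h/λ = E/c):
λ₀ = hc/E₀ = 6.7127 pm → p₀ = h/λ₀ = 9.8709e-23 kg·m/s
Δλ = λ_C(1 − cos 45°) = 0.7106 pm
λ' = 7.4234 pm → p' = h/λ' = 8.9259e-23 kg·m/s

The scattered photon makes angle θ = 45° with the incident direction, so by the law of cosines:
|p⃗_e|² = p₀² + p'² − 2p₀p'cos θ
|p⃗_e|² = (9.8709e-23)² + (8.9259e-23)² − 2·9.8709e-23·8.9259e-23·cos(45°)
|p⃗_e| = 7.2460e-23 kg·m/s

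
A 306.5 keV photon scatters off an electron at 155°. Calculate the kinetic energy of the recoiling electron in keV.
163.5038 keV

By energy conservation: K_e = E_initial - E_final

First find the scattered photon energy:
Initial wavelength: λ = hc/E = 4.0452 pm
Compton shift: Δλ = λ_C(1 - cos(155°)) = 4.6253 pm
Final wavelength: λ' = 4.0452 + 4.6253 = 8.6705 pm
Final photon energy: E' = hc/λ' = 142.9962 keV

Electron kinetic energy:
K_e = E - E' = 306.5000 - 142.9962 = 163.5038 keV

(Intermediate values are shown rounded; full precision is carried through to the final answer.)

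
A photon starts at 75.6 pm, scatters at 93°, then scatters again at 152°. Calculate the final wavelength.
82.7219 pm

Apply Compton shift twice:

First scattering at θ₁ = 93°:
Δλ₁ = λ_C(1 - cos(93°))
Δλ₁ = 2.4263 × 1.0523
Δλ₁ = 2.5533 pm

After first scattering:
λ₁ = 75.6 + 2.5533 = 78.1533 pm

Second scattering at θ₂ = 152°:
Δλ₂ = λ_C(1 - cos(152°))
Δλ₂ = 2.4263 × 1.8829
Δλ₂ = 4.5686 pm

Final wavelength:
λ₂ = 78.1533 + 4.5686 = 82.7219 pm

Total shift: Δλ_total = 2.5533 + 4.5686 = 7.1219 pm

(Intermediate values are shown rounded; full precision is carried through to the final answer.)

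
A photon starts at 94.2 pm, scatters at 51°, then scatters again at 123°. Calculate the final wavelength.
98.8472 pm

Apply Compton shift twice:

First scattering at θ₁ = 51°:
Δλ₁ = λ_C(1 - cos(51°))
Δλ₁ = 2.4263 × 0.3707
Δλ₁ = 0.8994 pm

After first scattering:
λ₁ = 94.2 + 0.8994 = 95.0994 pm

Second scattering at θ₂ = 123°:
Δλ₂ = λ_C(1 - cos(123°))
Δλ₂ = 2.4263 × 1.5446
Δλ₂ = 3.7478 pm

Final wavelength:
λ₂ = 95.0994 + 3.7478 = 98.8472 pm

Total shift: Δλ_total = 0.8994 + 3.7478 = 4.6472 pm

(Intermediate values are shown rounded; full precision is carried through to the final answer.)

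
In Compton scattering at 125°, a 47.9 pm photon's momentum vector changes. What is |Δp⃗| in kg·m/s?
2.3639e-23 kg·m/s

Photon momentum magnitude is p = h/λ.

Initial momentum:
p₀ = h/λ = 6.6261e-34/4.7900e-11 = 1.3833e-23 kg·m/s

After scattering:
λ' = λ + Δλ = 47.9 + 3.8180 = 51.7180 pm
p' = h/λ' = 6.6261e-34/5.1718e-11 = 1.2812e-23 kg·m/s

Momentum is a vector; the scattered photon's direction makes angle θ = 125° with the incident direction. The magnitude of the vector change Δp⃗ = p⃗₀ − p⃗' is found from the law of cosines:
|Δp⃗|² = p₀² + p'² − 2p₀p'cos θ
|Δp⃗|² = (1.3833e-23)² + (1.2812e-23)² − 2·1.3833e-23·1.2812e-23·cos(125°)
|Δp⃗| = 2.3639e-23 kg·m/s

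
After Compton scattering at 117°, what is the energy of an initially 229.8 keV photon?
138.9468 keV

First convert energy to wavelength:
λ = hc/E, with hc ≈ 1239.842 keV·pm (i.e. 1239.842 eV·nm)

For E = 229.8 keV = 229800 eV:
λ = 1239.842 keV·pm / 229.8 keV
λ = 5.3953 pm

Calculate the Compton shift:
Δλ = λ_C(1 - cos(117°)) = 2.4263 × 1.4540
Δλ = 3.5278 pm

Final wavelength:
λ' = 5.3953 + 3.5278 = 8.9231 pm

Final energy:
E' = hc/λ' = 1239.842 / 8.9231 = 138.9468 keV

(Intermediate values are shown rounded; full precision is carried through to the final answer.)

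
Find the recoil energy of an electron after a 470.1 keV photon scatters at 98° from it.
240.5586 keV

By energy conservation: K_e = E_initial - E_final

First find the scattered photon energy:
Initial wavelength: λ = hc/E = 2.6374 pm
Compton shift: Δλ = λ_C(1 - cos(98°)) = 2.7640 pm
Final wavelength: λ' = 2.6374 + 2.7640 = 5.4014 pm
Final photon energy: E' = hc/λ' = 229.5414 keV

Electron kinetic energy:
K_e = E - E' = 470.1000 - 229.5414 = 240.5586 keV

(Intermediate values are shown rounded; full precision is carried through to the final answer.)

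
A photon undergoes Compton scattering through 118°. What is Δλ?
3.5654 pm

Using the Compton scattering formula:
Δλ = λ_C(1 - cos θ)

where λ_C = h/(m_e·c) ≈ 2.4263 pm is the Compton wavelength of an electron.

For θ = 118°:
cos(118°) = -0.4695
1 - cos(118°) = 1.4695

Δλ = 2.4263 × 1.4695
Δλ = 3.5654 pm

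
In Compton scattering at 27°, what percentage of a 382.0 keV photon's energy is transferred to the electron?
0.0753 (or 7.53%)

Calculate initial and final photon energies:

Initial: E₀ = 382.0 keV → λ₀ = 3.2457 pm
Compton shift: Δλ = 0.2645 pm
Final wavelength: λ' = 3.5101 pm
Final energy: E' = 353.2201 keV

Fractional energy loss:
(E₀ - E')/E₀ = (382.0000 - 353.2201)/382.0000
= 28.7799/382.0000
= 0.0753
= 7.53%

(Intermediate values are shown rounded; full precision is carried through to the final answer.)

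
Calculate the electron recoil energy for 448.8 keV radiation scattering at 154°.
280.5634 keV

By energy conservation: K_e = E_initial - E_final

First find the scattered photon energy:
Initial wavelength: λ = hc/E = 2.7626 pm
Compton shift: Δλ = λ_C(1 - cos(154°)) = 4.6071 pm
Final wavelength: λ' = 2.7626 + 4.6071 = 7.3696 pm
Final photon energy: E' = hc/λ' = 168.2366 keV

Electron kinetic energy:
K_e = E - E' = 448.8000 - 168.2366 = 280.5634 keV

(Intermediate values are shown rounded; full precision is carried through to the final answer.)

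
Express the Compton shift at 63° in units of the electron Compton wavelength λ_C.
0.5460 λ_C

The Compton shift formula is:
Δλ = λ_C(1 - cos θ)

Dividing both sides by λ_C:
Δλ/λ_C = 1 - cos θ

For θ = 63°:
Δλ/λ_C = 1 - cos(63°)
Δλ/λ_C = 1 - 0.4540
Δλ/λ_C = 0.5460

This means the shift is 0.5460 × λ_C = 1.3248 pm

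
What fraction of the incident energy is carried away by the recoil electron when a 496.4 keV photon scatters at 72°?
0.4016 (or 40.16%)

Calculate initial and final photon energies:

Initial: E₀ = 496.4 keV → λ₀ = 2.4977 pm
Compton shift: Δλ = 1.6765 pm
Final wavelength: λ' = 4.1742 pm
Final energy: E' = 297.0246 keV

Fractional energy loss:
(E₀ - E')/E₀ = (496.4000 - 297.0246)/496.4000
= 199.3754/496.4000
= 0.4016
= 40.16%

(Intermediate values are shown rounded; full precision is carried through to the final answer.)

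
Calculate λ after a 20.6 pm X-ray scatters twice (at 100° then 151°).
27.9960 pm

Apply Compton shift twice:

First scattering at θ₁ = 100°:
Δλ₁ = λ_C(1 - cos(100°))
Δλ₁ = 2.4263 × 1.1736
Δλ₁ = 2.8476 pm

After first scattering:
λ₁ = 20.6 + 2.8476 = 23.4476 pm

Second scattering at θ₂ = 151°:
Δλ₂ = λ_C(1 - cos(151°))
Δλ₂ = 2.4263 × 1.8746
Δλ₂ = 4.5484 pm

Final wavelength:
λ₂ = 23.4476 + 4.5484 = 27.9960 pm

Total shift: Δλ_total = 2.8476 + 4.5484 = 7.3960 pm

(Intermediate values are shown rounded; full precision is carried through to the final answer.)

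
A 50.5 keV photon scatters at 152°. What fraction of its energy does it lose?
0.1569 (or 15.69%)

Calculate initial and final photon energies:

Initial: E₀ = 50.5 keV → λ₀ = 24.5513 pm
Compton shift: Δλ = 4.5686 pm
Final wavelength: λ' = 29.1199 pm
Final energy: E' = 42.5771 keV

Fractional energy loss:
(E₀ - E')/E₀ = (50.5000 - 42.5771)/50.5000
= 7.9229/50.5000
= 0.1569
= 15.69%

(Intermediate values are shown rounded; full precision is carried through to the final answer.)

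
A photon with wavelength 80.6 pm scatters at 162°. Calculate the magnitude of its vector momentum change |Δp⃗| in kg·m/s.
1.5789e-23 kg·m/s

Photon momentum magnitude is p = h/λ.

Initial momentum:
p₀ = h/λ = 6.6261e-34/8.0600e-11 = 8.2209e-24 kg·m/s

After scattering:
λ' = λ + Δλ = 80.6 + 4.7339 = 85.3339 pm
p' = h/λ' = 6.6261e-34/8.5334e-11 = 7.7649e-24 kg·m/s

Momentum is a vector; the scattered photon's direction makes angle θ = 162° with the incident direction. The magnitude of the vector change Δp⃗ = p⃗₀ − p⃗' is found from the law of cosines:
|Δp⃗|² = p₀² + p'² − 2p₀p'cos θ
|Δp⃗|² = (8.2209e-24)² + (7.7649e-24)² − 2·8.2209e-24·7.7649e-24·cos(162°)
|Δp⃗| = 1.5789e-23 kg·m/s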